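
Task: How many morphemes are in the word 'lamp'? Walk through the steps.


Decomposition: lamp (free morpheme) = 1 morpheme(s)

1 morphemes


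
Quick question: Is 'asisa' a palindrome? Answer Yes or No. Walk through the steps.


Forward: 'asisa'
Reversed: 'asisa'
They are identical.

Yes


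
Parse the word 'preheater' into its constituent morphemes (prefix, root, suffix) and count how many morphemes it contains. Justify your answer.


Step 1: Identify prefix: 'pre' (meaning: before)
Step 2: Identify root: 'heat'
Step 3: Identify suffix(es): 'er'
Decomposition: pre- (prefix: before) + heat (root) + -er (suffix: one who)
Total morphemes: 3

3 morphemes (pre- (prefix: before) + heat (root) + -er (suffix: one who))


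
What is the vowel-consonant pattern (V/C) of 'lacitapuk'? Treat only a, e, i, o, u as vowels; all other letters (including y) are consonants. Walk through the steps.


Letter mapping: l = C, a = V, c = C, i = V, t = C, a = V, p = C, u = V, k = C.

CVCVCVCVC


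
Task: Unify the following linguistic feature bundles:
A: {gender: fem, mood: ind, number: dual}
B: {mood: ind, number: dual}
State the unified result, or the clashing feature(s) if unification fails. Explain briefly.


Compare features:
gender: A=fem vs B=_ -> unified: fem
mood: A=ind vs B=ind -> unified: ind
number: A=dual vs B=dual -> unified: dual
No clashes found.

Unified: {gender: fem, mood: ind, number: dual}


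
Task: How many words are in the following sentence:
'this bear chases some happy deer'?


Split into words: this | bear | chases | some | happy | deer = 6 words.

6


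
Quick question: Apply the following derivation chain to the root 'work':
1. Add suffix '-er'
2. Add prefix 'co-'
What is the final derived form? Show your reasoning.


Step 1: Add suffix '-er' to 'work' = 'worker'
Step 2: Add prefix 'co-' to 'worker' = 'coworker'

coworker


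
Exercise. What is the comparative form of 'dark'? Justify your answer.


Apply comparative formation (add -er): 'dark' -> 'darker'.

darker


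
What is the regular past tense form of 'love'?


Apply rule: Add -d (word ends in -e). 'love' becomes 'loved'.

loved


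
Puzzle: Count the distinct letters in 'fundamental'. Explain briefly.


Unique letters in 'fundamental': {a, d, e, f, l, m, n, t, u} = 9 distinct letters.

9


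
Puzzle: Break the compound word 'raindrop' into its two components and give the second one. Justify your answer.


Split 'raindrop' into 'rain' + 'drop'. The second part is 'drop'.

drop


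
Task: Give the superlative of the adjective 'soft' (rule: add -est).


Apply superlative formation (add -est): 'soft' -> 'softest'.

softest


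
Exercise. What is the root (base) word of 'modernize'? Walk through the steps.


Remove suffix '-ize' from 'modernize' to get root 'modern'.

modern


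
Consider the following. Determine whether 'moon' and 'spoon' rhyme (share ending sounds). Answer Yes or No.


Rime (stressed vowel + following sounds) of 'moon': -oon = /uːn/
Rime of 'spoon': -oon = /uːn/
/uːn/ and /uːn/ are the same ending sound, so the words rhyme.

Yes


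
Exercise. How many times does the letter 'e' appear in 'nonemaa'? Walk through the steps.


Letter 'e' in 'nonemaa': found at position(s) 4 = 1 occurrence(s).

1


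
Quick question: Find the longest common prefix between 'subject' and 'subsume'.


Compare from the start: 3 characters match: 'sub'. Mismatch at position 4: 'j' vs 's'.

sub


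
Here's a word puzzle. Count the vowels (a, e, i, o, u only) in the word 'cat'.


Vowels in 'cat': a = 1 vowels.

1


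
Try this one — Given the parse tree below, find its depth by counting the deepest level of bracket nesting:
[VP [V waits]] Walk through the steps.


Count bracket nesting levels:
'[' at pos 0: depth = 1
'[' at pos 4: depth = 2
Maximum depth reached: 2

2


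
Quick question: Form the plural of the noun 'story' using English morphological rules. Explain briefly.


Apply rule: Change -y to -ies (consonant + y). 'story' becomes 'stories'.

stories


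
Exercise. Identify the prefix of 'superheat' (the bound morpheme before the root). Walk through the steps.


The word 'superheat' = 'super' (prefix) + 'heat' (root). The prefix is 'super'.

super


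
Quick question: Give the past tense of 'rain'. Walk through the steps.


Apply rule: Add -ed. 'rain' becomes 'rained'.

rained


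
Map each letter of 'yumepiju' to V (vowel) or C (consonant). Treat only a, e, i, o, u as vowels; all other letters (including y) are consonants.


Letter mapping: y = C, u = V, m = C, e = V, p = C, i = V, j = C, u = V.

CVCVCVCV


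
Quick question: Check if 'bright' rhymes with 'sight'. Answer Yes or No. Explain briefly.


Rime (stressed vowel + following sounds) of 'bright': -ight = /aɪt/
Rime of 'sight': -ight = /aɪt/
/aɪt/ and /aɪt/ are the same ending sound, so the words rhyme.

Yes


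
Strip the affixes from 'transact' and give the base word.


Remove prefix 'trans' from 'transact' to get root 'act'.

act


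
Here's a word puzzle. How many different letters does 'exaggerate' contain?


Unique letters in 'exaggerate': {a, e, g, r, t, x} = 6 distinct letters.

6


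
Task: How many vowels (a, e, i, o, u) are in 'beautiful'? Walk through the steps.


Vowels in 'beautiful': e, a, u, i, u = 5 vowels.

5


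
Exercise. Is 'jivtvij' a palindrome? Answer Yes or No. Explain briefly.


Forward: 'jivtvij'
Reversed: 'jivtvij'
They are identical.

Yes


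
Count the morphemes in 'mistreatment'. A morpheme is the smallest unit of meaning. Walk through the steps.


Decomposition: mis- (prefix) + treat (root) + -ment (suffix) = 3 morpheme(s)

3 morphemes


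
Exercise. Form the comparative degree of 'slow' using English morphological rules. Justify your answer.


Apply comparative formation (add -er): 'slow' -> 'slower'.

slower


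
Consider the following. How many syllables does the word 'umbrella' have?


Break 'umbrella' into syllables: um-brel-la -> um | brel | la = 3 syllables

3 syllables


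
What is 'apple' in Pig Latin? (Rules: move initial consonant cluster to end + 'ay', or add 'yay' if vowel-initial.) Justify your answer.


'apple' starts with a vowel, so add 'yay': 'appleyay'.

appleyay


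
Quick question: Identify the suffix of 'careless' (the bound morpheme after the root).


The word 'careless' = 'care' (root) + '-less' (suffix). The suffix is '-less'.

less


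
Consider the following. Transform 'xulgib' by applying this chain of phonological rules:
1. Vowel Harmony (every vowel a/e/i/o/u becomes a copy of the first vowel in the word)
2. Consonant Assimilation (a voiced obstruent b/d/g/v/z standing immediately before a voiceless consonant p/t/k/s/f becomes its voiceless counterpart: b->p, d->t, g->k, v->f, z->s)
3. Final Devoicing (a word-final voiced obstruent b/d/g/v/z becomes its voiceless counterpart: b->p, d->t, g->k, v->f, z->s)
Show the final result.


Starting form: 'xulgib'
Rule 1: Vowel Harmony: all vowels become 'u' (matching first vowel). 'xulgib' -> 'xulgub'
Rule 2: Consonant Assimilation: no voiced obstruent (b/d/g/v/z) stands immediately before a voiceless consonant (p/t/k/s/f). No change.
Rule 3: Final Devoicing: word-final voiced obstruent 'b' becomes voiceless 'p'. 'xulgub' -> 'xulgup'
Final form: 'xulgup'

xulgup


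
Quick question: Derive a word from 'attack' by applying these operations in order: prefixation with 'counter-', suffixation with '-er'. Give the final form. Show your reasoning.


Step 1: Add prefix 'counter-' to 'attack' = 'counterattack'
Step 2: Add suffix '-er' to 'counterattack' = 'counterattacker'

counterattacker


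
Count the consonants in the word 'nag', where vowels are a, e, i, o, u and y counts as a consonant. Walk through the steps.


Consonants in 'nag': n, g = 2 consonants.

2


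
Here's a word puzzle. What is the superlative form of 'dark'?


Apply superlative formation (add -est): 'dark' -> 'darkest'.

darkest


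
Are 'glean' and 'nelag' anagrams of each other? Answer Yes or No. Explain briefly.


Sorted letters of 'glean': 'aegln'
Sorted letters of 'nelag': 'aegln'
They match.

Yes


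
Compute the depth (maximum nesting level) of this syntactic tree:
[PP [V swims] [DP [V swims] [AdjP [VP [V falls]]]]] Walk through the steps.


Count bracket nesting levels:
'[' at pos 0: depth = 1
'[' at pos 4: depth = 2
'[' at pos 14: depth = 2
'[' at pos 18: depth = 3
'[' at pos 28: depth = 3
'[' at pos 34: depth = 4
'[' at pos 38: depth = 5
Maximum depth reached: 5

5


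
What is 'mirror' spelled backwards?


Reverse 'mirror' character by character: 'rorrim'.

rorrim


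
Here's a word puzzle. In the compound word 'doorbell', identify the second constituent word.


Split 'doorbell' into 'door' + 'bell'. The second part is 'bell'.

bell


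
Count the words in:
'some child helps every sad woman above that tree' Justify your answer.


Split into words: some | child | helps | every | sad | woman | above | that | tree = 9 words.

9


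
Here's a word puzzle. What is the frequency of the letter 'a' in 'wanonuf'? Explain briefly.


Letter 'a' in 'wanonuf': found at position(s) 2 = 1 occurrence(s).

1


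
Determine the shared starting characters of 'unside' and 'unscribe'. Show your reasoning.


Compare from the start: 3 characters match: 'uns'. Mismatch at position 4: 'i' vs 'c'.

uns


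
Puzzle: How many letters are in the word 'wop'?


Spell out 'wop' and number each letter: w(1), o(2), p(3). Total: 3 letters.

3


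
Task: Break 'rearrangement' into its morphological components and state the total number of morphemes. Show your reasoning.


Step 1: Identify prefix: 're' (meaning: again)
Step 2: Identify root: 'arrange'
Step 3: Identify suffix(es): 'ment'
Decomposition: re- (prefix: again) + arrange (root) + -ment (suffix: action/result)
Total morphemes: 3

3 morphemes (re- (prefix: again) + arrange (root) + -ment (suffix: action/result))


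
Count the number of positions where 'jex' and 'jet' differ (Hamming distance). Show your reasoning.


Alignment:
Position 1: 'j' vs 'j' = match
Position 2: 'e' vs 'e' = match
Position 3: 'x' vs 't' = DIFFER
Total differences: 1

1


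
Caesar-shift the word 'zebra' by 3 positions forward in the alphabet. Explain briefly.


Shift each letter by 3: z -> c, e -> h, b -> e, r -> u, a -> d. Result: 'cheud'.

cheud


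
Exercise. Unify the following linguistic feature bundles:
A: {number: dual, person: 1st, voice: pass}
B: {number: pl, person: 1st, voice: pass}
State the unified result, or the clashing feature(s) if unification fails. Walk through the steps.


Compare features:
number: A=dual vs B=pl -> CLASH
person: A=1st vs B=1st -> unified: 1st
voice: A=pass vs B=pass -> unified: pass
Clash detected on feature 'number' (dual vs pl); unification fails.

CLASH on 'number' (dual vs pl)


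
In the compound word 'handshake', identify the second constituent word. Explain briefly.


Split 'handshake' into 'hand' + 'shake'. The second part is 'shake'.

shake


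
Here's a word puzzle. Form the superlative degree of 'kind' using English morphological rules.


Apply superlative formation (add -est): 'kind' -> 'kindest'.

kindest


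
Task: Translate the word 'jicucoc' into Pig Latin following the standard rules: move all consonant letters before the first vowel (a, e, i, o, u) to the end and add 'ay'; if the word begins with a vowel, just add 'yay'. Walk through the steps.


'jicucoc': move consonant cluster 'j' to end and add 'ay': 'icucocjay'.

icucocjay


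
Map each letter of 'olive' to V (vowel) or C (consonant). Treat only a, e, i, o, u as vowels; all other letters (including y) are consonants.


Letter mapping: o = V, l = C, i = V, v = C, e = V.

VCVCV


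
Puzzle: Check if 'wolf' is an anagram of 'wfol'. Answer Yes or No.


Sorted letters of 'wolf': 'flow'
Sorted letters of 'wfol': 'flow'
They match.

Yes


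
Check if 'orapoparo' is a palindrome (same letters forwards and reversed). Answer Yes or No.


Forward: 'orapoparo'
Reversed: 'orapoparo'
They are identical.

Yes


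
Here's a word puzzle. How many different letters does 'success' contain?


Unique letters in 'success': {c, e, s, u} = 4 distinct letters.

4


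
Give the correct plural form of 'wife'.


Apply rule: Change -fe to -ves. 'wife' becomes 'wives'.

wives


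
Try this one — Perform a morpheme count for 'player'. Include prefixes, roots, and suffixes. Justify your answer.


Decomposition: play (root) + -er (suffix) = 2 morpheme(s)

2 morphemes


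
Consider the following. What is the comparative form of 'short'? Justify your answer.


Apply comparative formation (add -er): 'short' -> 'shorter'.

shorter


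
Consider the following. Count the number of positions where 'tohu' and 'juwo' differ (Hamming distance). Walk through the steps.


Alignment:
Position 1: 't' vs 'j' = DIFFER
Position 2: 'o' vs 'u' = DIFFER
Position 3: 'h' vs 'w' = DIFFER
Position 4: 'u' vs 'o' = DIFFER
Total differences: 4

4


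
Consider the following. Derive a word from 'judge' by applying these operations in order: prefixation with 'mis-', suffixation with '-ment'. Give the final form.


Step 1: Add prefix 'mis-' to 'judge' = 'misjudge'
Step 2: Add suffix '-ment' to 'misjudge' = 'misjudgment'

misjudgment


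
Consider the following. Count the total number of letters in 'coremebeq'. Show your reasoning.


Spell out 'coremebeq' and number each letter: c(1), o(2), r(3), e(4), m(5), e(6), b(7), e(8), q(9). Total: 9 letters.

9


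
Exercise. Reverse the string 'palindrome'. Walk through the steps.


Reverse 'palindrome' character by character: 'emordnilap'.

emordnilap


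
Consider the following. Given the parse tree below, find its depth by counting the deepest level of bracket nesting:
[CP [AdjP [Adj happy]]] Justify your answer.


Count bracket nesting levels:
'[' at pos 0: depth = 1
'[' at pos 4: depth = 2
'[' at pos 10: depth = 3
Maximum depth reached: 3

3


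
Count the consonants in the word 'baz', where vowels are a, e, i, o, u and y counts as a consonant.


Consonants in 'baz': b, z = 2 consonants.

2


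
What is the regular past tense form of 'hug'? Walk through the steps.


Apply rule: Double final consonant and add -ed. 'hug' becomes 'hugged'.

hugged


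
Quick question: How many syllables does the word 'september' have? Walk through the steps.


Break 'september' into syllables: sep-tem-ber -> sep | tem | ber = 3 syllables

3 syllables


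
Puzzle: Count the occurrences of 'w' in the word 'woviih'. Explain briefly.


Letter 'w' in 'woviih': found at position(s) 1 = 1 occurrence(s).

1


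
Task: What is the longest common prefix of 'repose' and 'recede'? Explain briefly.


Compare from the start: 2 characters match: 're'. Mismatch at position 3: 'p' vs 'c'.

re


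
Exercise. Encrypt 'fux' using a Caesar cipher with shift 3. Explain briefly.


Shift each letter by 3: f -> i, u -> x, x -> a. Result: 'ixa'.

ixa


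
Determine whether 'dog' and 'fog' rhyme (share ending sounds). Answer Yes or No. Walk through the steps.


Rime (stressed vowel + following sounds) of 'dog': -og = /ɒg/
Rime of 'fog': -og = /ɒg/
/ɒg/ and /ɒg/ are the same ending sound, so the words rhyme.

Yes


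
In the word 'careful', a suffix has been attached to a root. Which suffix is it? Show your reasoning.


The word 'careful' = 'care' (root) + '-ful' (suffix). The suffix is '-ful'.

ful


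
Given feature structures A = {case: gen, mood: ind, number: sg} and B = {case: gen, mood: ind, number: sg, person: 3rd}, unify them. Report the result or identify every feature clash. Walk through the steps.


Compare features:
case: A=gen vs B=gen -> unified: gen
mood: A=ind vs B=ind -> unified: ind
number: A=sg vs B=sg -> unified: sg
person: A=_ vs B=3rd -> unified: 3rd
No clashes found.

Unified: {case: gen, mood: ind, number: sg, person: 3rd}


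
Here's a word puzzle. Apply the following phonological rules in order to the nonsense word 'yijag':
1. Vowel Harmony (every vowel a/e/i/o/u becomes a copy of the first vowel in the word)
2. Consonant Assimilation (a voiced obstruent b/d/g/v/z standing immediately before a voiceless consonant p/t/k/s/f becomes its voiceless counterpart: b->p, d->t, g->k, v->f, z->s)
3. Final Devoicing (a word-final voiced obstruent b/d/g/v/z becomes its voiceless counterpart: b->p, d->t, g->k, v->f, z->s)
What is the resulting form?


Starting form: 'yijag'
Rule 1: Vowel Harmony: all vowels become 'i' (matching first vowel). 'yijag' -> 'yijig'
Rule 2: Consonant Assimilation: no voiced obstruent (b/d/g/v/z) stands immediately before a voiceless consonant (p/t/k/s/f). No change.
Rule 3: Final Devoicing: word-final voiced obstruent 'g' becomes voiceless 'k'. 'yijig' -> 'yijik'
Final form: 'yijik'

yijik


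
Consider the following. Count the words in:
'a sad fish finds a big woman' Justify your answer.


Split into words: a | sad | fish | finds | a | big | woman = 7 words.

7


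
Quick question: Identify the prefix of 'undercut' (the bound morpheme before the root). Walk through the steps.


The word 'undercut' = 'under' (prefix) + 'cut' (root). The prefix is 'under'.

under


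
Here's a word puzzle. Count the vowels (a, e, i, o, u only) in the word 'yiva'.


Vowels in 'yiva': i, a = 2 vowels.

2


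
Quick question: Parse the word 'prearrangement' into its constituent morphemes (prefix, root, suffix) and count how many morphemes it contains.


Step 1: Identify prefix: 'pre' (meaning: before)
Step 2: Identify root: 'arrange'
Step 3: Identify suffix(es): 'ment'
Decomposition: pre- (prefix: before) + arrange (root) + -ment (suffix: action/result)
Total morphemes: 3

3 morphemes (pre- (prefix: before) + arrange (root) + -ment (suffix: action/result))


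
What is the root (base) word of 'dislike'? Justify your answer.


Remove prefix 'dis' from 'dislike' to get root 'like'.

like


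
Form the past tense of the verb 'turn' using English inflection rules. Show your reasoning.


Apply rule: Add -ed. 'turn' becomes 'turned'.

turned


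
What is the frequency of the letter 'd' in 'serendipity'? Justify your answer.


Letter 'd' in 'serendipity': found at position(s) 6 = 1 occurrence(s).

1


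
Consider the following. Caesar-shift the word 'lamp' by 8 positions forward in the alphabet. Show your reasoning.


Shift each letter by 8: l -> t, a -> i, m -> u, p -> x. Result: 'tiux'.

tiux


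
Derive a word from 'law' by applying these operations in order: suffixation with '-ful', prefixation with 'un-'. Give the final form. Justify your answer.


Step 1: Add suffix '-ful' to 'law' = 'lawful'
Step 2: Add prefix 'un-' to 'lawful' = 'unlawful'

unlawful


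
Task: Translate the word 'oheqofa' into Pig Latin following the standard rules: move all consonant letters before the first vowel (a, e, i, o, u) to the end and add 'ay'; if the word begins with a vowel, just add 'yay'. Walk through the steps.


'oheqofa' starts with a vowel, so add 'yay': 'oheqofayay'.

oheqofayay


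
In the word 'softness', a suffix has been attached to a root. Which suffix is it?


The word 'softness' = 'soft' (root) + '-ness' (suffix). The suffix is '-ness'.

ness


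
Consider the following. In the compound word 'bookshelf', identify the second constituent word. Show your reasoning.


Split 'bookshelf' into 'book' + 'shelf'. The second part is 'shelf'.

shelf


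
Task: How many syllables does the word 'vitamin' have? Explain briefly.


Break 'vitamin' into syllables: vi-ta-min -> vi | ta | min = 3 syllables

3 syllables


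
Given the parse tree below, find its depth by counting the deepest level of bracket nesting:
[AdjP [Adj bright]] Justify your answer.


Count bracket nesting levels:
'[' at pos 0: depth = 1
'[' at pos 6: depth = 2
Maximum depth reached: 2

2


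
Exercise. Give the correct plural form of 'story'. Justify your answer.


Apply rule: Change -y to -ies (consonant + y). 'story' becomes 'stories'.

stories


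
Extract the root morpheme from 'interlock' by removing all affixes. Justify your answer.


Remove prefix 'inter' from 'interlock' to get root 'lock'.

lock


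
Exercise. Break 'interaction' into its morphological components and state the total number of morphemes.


Step 1: Identify prefix: 'inter' (meaning: between)
Step 2: Identify root: 'act'
Step 3: Identify suffix(es): 'ion'
Decomposition: inter- (prefix: between) + act (root) + -ion (suffix: act of)
Total morphemes: 3

3 morphemes (inter- (prefix: between) + act (root) + -ion (suffix: act of))


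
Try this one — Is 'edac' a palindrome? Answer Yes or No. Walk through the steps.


Forward: 'edac'
Reversed: 'cade'
They differ.

No


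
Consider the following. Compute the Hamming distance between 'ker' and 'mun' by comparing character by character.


Alignment:
Position 1: 'k' vs 'm' = DIFFER
Position 2: 'e' vs 'u' = DIFFER
Position 3: 'r' vs 'n' = DIFFER
Total differences: 3

3


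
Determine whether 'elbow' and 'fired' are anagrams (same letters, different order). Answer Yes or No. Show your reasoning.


Sorted letters of 'elbow': 'below'
Sorted letters of 'fired': 'defir'
They do not match.

No


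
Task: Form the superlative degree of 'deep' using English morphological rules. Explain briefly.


Apply superlative formation (add -est): 'deep' -> 'deepest'.

deepest


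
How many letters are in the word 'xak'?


Spell out 'xak' and number each letter: x(1), a(2), k(3). Total: 3 letters.

3


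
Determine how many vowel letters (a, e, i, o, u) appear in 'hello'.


Vowels in 'hello': e, o = 2 vowels.

2


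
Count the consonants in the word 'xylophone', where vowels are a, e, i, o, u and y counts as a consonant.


Consonants in 'xylophone': x, y, l, p, h, n = 6 consonants.

6


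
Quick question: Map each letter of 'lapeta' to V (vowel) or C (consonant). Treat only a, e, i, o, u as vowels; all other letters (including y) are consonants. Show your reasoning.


Letter mapping: l = C, a = V, p = C, e = V, t = C, a = V.

CVCVCV


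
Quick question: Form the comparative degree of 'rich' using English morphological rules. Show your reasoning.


Apply comparative formation (add -er): 'rich' -> 'richer'.

richer


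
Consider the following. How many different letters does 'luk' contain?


Unique letters in 'luk': {k, l, u} = 3 distinct letters.

3


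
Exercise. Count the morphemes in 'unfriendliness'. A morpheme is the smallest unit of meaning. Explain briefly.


Decomposition: un- (prefix) + friend (root) + -ly (suffix) + -ness (suffix) = 4 morpheme(s)

4 morphemes


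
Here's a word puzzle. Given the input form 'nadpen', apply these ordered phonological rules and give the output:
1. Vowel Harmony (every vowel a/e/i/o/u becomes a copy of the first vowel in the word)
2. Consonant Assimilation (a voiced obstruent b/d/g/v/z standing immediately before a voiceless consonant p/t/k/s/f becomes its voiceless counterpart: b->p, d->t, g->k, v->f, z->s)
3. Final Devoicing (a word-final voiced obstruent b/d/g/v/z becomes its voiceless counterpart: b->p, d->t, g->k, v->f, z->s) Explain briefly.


Starting form: 'nadpen'
Rule 1: Vowel Harmony: all vowels become 'a' (matching first vowel). 'nadpen' -> 'nadpan'
Rule 2: Consonant Assimilation: voiced obstruent before voiceless consonant becomes voiceless ('dp' -> 'tp'). 'nadpan' -> 'natpan'
Rule 3: Final Devoicing: final consonant 'n' is not one of the voiced obstruents b/d/g/v/z. No change.
Final form: 'natpan'

natpan


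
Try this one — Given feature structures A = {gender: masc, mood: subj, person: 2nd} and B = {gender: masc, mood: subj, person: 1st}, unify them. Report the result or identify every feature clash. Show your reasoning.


Compare features:
gender: A=masc vs B=masc -> unified: masc
mood: A=subj vs B=subj -> unified: subj
person: A=2nd vs B=1st -> CLASH
Clash detected on feature 'person' (2nd vs 1st); unification fails.

CLASH on 'person' (2nd vs 1st)


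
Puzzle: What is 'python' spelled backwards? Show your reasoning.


Reverse 'python' character by character: 'nohtyp'.

nohtyp


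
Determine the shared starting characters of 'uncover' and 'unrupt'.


Compare from the start: 2 characters match: 'un'. Mismatch at position 3: 'c' vs 'r'.

un


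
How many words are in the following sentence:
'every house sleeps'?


Split into words: every | house | sleeps = 3 words.

3


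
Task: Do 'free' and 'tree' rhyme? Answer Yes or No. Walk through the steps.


Rime (stressed vowel + following sounds) of 'free': -ee = /iː/
Rime of 'tree': -ee = /iː/
/iː/ and /iː/ are the same ending sound, so the words rhyme.

Yes


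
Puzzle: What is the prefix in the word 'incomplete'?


The word 'incomplete' = 'in' (prefix) + 'complete' (root). The prefix is 'in'.

in


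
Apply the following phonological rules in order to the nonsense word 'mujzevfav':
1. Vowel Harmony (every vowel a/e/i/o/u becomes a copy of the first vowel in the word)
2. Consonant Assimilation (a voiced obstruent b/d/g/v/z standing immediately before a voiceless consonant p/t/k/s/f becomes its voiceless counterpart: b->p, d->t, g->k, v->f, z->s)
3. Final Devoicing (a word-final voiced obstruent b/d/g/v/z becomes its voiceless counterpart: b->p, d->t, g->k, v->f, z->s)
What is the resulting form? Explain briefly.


Starting form: 'mujzevfav'
Rule 1: Vowel Harmony: all vowels become 'u' (matching first vowel). 'mujzevfav' -> 'mujzuvfuv'
Rule 2: Consonant Assimilation: voiced obstruent before voiceless consonant becomes voiceless ('vf' -> 'ff'). 'mujzuvfuv' -> 'mujzuffuv'
Rule 3: Final Devoicing: word-final voiced obstruent 'v' becomes voiceless 'f'. 'mujzuffuv' -> 'mujzuffuf'
Final form: 'mujzuffuf'

mujzuffuf


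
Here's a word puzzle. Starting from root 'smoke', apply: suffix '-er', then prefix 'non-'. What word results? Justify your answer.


Step 1: Add suffix '-er' to 'smoke' = 'smoker'
Step 2: Add prefix 'non-' to 'smoker' = 'nonsmoker'

nonsmoker


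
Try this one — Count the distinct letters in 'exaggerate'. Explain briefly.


Unique letters in 'exaggerate': {a, e, g, r, t, x} = 6 distinct letters.

6


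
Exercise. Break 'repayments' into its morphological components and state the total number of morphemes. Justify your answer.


Step 1: Identify prefix: 're' (meaning: again)
Step 2: Identify root: 'pay'
Step 3: Identify suffix(es): 'ment, s'
Decomposition: re- (prefix: again) + pay (root) + -ment (suffix: action/result) + -s (plural)
Total morphemes: 4

4 morphemes (re- (prefix: again) + pay (root) + -ment (suffix: action/result) + -s (plural))


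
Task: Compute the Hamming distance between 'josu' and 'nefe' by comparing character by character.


Alignment:
Position 1: 'j' vs 'n' = DIFFER
Position 2: 'o' vs 'e' = DIFFER
Position 3: 's' vs 'f' = DIFFER
Position 4: 'u' vs 'e' = DIFFER
Total differences: 4

4


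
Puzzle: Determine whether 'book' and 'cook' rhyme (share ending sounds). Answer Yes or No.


Rime (stressed vowel + following sounds) of 'book': -ook = /ʊk/
Rime of 'cook': -ook = /ʊk/
/ʊk/ and /ʊk/ are the same ending sound, so the words rhyme.

Yes


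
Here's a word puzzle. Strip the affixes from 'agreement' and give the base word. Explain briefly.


Remove suffix '-ment' from 'agreement' to get root 'agree'.

agree


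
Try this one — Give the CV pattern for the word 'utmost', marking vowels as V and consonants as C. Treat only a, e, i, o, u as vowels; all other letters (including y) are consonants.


Letter mapping: u = V, t = C, m = C, o = V, s = C, t = C.

VCCVCC


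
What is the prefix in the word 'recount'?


The word 'recount' = 're' (prefix) + 'count' (root). The prefix is 're'.

re


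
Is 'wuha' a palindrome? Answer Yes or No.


Forward: 'wuha'
Reversed: 'ahuw'
They differ.

No


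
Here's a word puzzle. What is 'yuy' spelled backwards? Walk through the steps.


Reverse 'yuy' character by character: 'yuy'.

yuy


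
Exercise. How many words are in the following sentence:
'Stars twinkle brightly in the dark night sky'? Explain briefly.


Split into words: Stars | twinkle | brightly | in | the | dark | night | sky = 8 words.

8


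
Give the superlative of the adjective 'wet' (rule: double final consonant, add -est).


Apply superlative formation (double final consonant, add -est): 'wet' -> 'wettest'.

wettest


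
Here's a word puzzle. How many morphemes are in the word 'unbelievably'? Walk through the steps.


Decomposition: un- (prefix) + believe (root) + -able (suffix) + -ly (suffix) = 4 morpheme(s)

4 morphemes


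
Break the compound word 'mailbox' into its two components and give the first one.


Split 'mailbox' into 'mail' + 'box'. The first part is 'mail'.

mail


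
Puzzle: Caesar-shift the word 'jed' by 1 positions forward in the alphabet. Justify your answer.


Shift each letter by 1: j -> k, e -> f, d -> e. Result: 'kfe'.

kfe


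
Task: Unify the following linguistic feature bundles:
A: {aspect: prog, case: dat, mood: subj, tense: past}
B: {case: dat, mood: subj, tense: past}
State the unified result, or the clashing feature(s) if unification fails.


Compare features:
aspect: A=prog vs B=_ -> unified: prog
case: A=dat vs B=dat -> unified: dat
mood: A=subj vs B=subj -> unified: subj
tense: A=past vs B=past -> unified: past
No clashes found.

Unified: {aspect: prog, case: dat, mood: subj, tense: past}


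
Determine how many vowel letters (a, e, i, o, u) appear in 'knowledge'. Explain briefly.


Vowels in 'knowledge': o, e, e = 3 vowels.

3


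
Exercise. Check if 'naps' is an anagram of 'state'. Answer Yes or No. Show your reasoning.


Sorted letters of 'naps': 'anps'
Sorted letters of 'state': 'aestt'
They do not match.

No


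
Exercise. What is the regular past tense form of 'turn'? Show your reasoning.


Apply rule: Add -ed. 'turn' becomes 'turned'.

turned


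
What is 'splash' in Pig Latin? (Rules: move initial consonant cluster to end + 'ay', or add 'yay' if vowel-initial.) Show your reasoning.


'splash': move consonant cluster 'spl' to end and add 'ay': 'ashsplay'.

ashsplay


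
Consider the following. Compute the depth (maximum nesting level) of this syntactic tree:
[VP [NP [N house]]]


Count bracket nesting levels:
'[' at pos 0: depth = 1
'[' at pos 4: depth = 2
'[' at pos 8: depth = 3
Maximum depth reached: 3

3


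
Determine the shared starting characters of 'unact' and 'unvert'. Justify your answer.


Compare from the start: 2 characters match: 'un'. Mismatch at position 3: 'a' vs 'v'.

un


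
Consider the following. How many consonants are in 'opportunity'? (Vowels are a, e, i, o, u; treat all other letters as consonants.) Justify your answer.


Consonants in 'opportunity': p, p, r, t, n, t, y = 7 consonants.

7


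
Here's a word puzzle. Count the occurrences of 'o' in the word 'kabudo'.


Letter 'o' in 'kabudo': found at position(s) 6 = 1 occurrence(s).

1


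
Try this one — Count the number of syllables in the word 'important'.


Break 'important' into syllables: im-por-tant -> im | por | tant = 3 syllables

3 syllables


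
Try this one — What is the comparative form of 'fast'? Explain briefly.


Apply comparative formation (add -er): 'fast' -> 'faster'.

faster


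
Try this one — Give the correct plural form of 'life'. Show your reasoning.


Apply rule: Change -fe to -ves. 'life' becomes 'lives'.

lives


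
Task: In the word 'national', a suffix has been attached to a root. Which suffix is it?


The word 'national' = 'nation' (root) + '-al' (suffix). The suffix is '-al'.

al


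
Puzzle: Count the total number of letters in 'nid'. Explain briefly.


Spell out 'nid' and number each letter: n(1), i(2), d(3). Total: 3 letters.

3


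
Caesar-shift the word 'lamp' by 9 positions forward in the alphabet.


Shift each letter by 9: l -> u, a -> j, m -> v, p -> y. Result: 'ujvy'.

ujvy


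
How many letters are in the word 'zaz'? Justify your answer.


Spell out 'zaz' and number each letter: z(1), a(2), z(3). Total: 3 letters.

3


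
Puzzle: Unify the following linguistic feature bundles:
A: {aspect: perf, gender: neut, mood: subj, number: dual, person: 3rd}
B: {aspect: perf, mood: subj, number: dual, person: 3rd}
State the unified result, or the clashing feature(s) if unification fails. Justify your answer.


Compare features:
aspect: A=perf vs B=perf -> unified: perf
gender: A=neut vs B=_ -> unified: neut
mood: A=subj vs B=subj -> unified: subj
number: A=dual vs B=dual -> unified: dual
person: A=3rd vs B=3rd -> unified: 3rd
No clashes found.

Unified: {aspect: perf, gender: neut, mood: subj, number: dual, person: 3rd}


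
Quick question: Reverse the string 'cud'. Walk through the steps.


Reverse 'cud' character by character: 'duc'.

duc


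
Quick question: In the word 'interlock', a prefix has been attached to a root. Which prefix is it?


The word 'interlock' = 'inter' (prefix) + 'lock' (root). The prefix is 'inter'.

inter


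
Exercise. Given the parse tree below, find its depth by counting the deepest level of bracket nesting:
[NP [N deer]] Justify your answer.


Count bracket nesting levels:
'[' at pos 0: depth = 1
'[' at pos 4: depth = 2
Maximum depth reached: 2

2


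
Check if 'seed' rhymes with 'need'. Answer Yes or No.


Rime (stressed vowel + following sounds) of 'seed': -eed = /iːd/
Rime of 'need': -eed = /iːd/
/iːd/ and /iːd/ are the same ending sound, so the words rhyme.

Yes


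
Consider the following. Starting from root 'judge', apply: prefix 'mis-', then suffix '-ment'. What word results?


Step 1: Add prefix 'mis-' to 'judge' = 'misjudge'
Step 2: Add suffix '-ment' to 'misjudge' = 'misjudgment'

misjudgment


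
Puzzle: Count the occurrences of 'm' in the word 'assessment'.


Letter 'm' in 'assessment': found at position(s) 7 = 1 occurrence(s).

1


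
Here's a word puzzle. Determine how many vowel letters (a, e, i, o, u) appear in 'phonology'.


Vowels in 'phonology': o, o, o = 3 vowels.

3


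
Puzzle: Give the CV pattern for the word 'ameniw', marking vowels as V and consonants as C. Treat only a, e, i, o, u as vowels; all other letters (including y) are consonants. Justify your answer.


Letter mapping: a = V, m = C, e = V, n = C, i = V, w = C.

VCVCVC


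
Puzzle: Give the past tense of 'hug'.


Apply rule: Double final consonant and add -ed. 'hug' becomes 'hugged'.

hugged


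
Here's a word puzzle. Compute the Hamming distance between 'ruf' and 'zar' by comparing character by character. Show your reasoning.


Alignment:
Position 1: 'r' vs 'z' = DIFFER
Position 2: 'u' vs 'a' = DIFFER
Position 3: 'f' vs 'r' = DIFFER
Total differences: 3

3


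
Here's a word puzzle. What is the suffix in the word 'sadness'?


The word 'sadness' = 'sad' (root) + '-ness' (suffix). The suffix is '-ness'.

ness


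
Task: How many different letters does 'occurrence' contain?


Unique letters in 'occurrence': {c, e, n, o, r, u} = 6 distinct letters.

6


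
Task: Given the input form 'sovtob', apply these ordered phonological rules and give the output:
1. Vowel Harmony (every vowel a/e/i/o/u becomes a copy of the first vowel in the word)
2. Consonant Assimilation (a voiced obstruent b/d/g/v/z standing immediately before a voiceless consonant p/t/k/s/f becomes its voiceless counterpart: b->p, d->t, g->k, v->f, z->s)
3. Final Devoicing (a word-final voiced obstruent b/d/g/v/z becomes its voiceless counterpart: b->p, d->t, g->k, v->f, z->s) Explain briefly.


Starting form: 'sovtob'
Rule 1: Vowel Harmony: all vowels already match. No change.
Rule 2: Consonant Assimilation: voiced obstruent before voiceless consonant becomes voiceless ('vt' -> 'ft'). 'sovtob' -> 'softob'
Rule 3: Final Devoicing: word-final voiced obstruent 'b' becomes voiceless 'p'. 'softob' -> 'softop'
Final form: 'softop'

softop


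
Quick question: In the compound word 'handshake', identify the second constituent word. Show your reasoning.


Split 'handshake' into 'hand' + 'shake'. The second part is 'shake'.

shake


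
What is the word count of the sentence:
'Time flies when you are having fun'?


Split into words: Time | flies | when | you | are | having | fun = 7 words.

7


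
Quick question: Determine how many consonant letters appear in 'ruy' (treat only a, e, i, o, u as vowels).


Consonants in 'ruy': r, y = 2 consonants.

2


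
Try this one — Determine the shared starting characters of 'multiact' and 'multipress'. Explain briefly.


Compare from the start: 5 characters match: 'multi'. Mismatch at position 6: 'a' vs 'p'.

multi


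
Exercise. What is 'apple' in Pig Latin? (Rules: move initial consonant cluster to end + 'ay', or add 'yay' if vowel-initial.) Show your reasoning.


'apple' starts with a vowel, so add 'yay': 'appleyay'.

appleyay


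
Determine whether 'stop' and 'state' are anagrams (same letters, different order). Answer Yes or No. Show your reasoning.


Sorted letters of 'stop': 'opst'
Sorted letters of 'state': 'aestt'
They do not match.

No


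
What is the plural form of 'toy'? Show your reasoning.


Apply rule: Add -s. 'toy' becomes 'toys'.

toys


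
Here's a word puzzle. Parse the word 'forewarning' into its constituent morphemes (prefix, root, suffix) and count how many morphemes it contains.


Step 1: Identify prefix: 'fore' (meaning: before/front)
Step 2: Identify root: 'warn'
Step 3: Identify suffix(es): 'ing'
Decomposition: fore- (prefix: before/front) + warn (root) + -ing (suffix: ongoing action)
Total morphemes: 3

3 morphemes (fore- (prefix: before/front) + warn (root) + -ing (suffix: ongoing action))


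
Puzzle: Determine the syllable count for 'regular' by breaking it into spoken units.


Break 'regular' into syllables: reg-u-lar -> reg | u | lar = 3 syllables

3 syllables


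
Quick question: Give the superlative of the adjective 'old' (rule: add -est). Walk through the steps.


Apply superlative formation (add -est): 'old' -> 'oldest'.

oldest


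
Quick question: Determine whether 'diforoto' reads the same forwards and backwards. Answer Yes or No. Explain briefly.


Forward: 'diforoto'
Reversed: 'otorofid'
They differ.

No


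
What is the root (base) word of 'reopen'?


Remove prefix 're' from 'reopen' to get root 'open'.

open


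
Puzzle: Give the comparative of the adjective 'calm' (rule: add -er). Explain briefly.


Apply comparative formation (add -er): 'calm' -> 'calmer'.

calmer


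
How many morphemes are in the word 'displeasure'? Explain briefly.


Decomposition: dis- (prefix) + please (root) + -ure (suffix) = 3 morpheme(s)

3 morphemes


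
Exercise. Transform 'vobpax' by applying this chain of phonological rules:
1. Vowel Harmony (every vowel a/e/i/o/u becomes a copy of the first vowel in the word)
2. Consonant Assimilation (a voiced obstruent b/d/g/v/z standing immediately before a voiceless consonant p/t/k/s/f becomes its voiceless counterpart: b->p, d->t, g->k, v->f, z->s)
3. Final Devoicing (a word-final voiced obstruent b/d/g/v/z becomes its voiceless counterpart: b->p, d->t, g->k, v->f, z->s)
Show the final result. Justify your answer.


Starting form: 'vobpax'
Rule 1: Vowel Harmony: all vowels become 'o' (matching first vowel). 'vobpax' -> 'vobpox'
Rule 2: Consonant Assimilation: voiced obstruent before voiceless consonant becomes voiceless ('bp' -> 'pp'). 'vobpox' -> 'voppox'
Rule 3: Final Devoicing: final consonant 'x' is not one of the voiced obstruents b/d/g/v/z. No change.
Final form: 'voppox'

voppox
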